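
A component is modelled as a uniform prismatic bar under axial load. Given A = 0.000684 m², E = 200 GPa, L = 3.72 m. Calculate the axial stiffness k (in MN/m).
Model: a uniform prismatic bar under axial load, so k = (A·E) / L.
Convert to SI units:
  E = 200 GPa = 2 × 10¹¹ Pa
Substitute:
  k = (0.000684 × (2 × 10¹¹)) / 3.72
  k = 3.677 × 10⁷ N/m
Convert: k = 3.677 × 10⁷ N/m = 36.77 MN/m
Final answer: k = 36.77 MN/m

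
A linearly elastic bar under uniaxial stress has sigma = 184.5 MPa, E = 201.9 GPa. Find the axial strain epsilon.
Model: a linearly elastic bar under uniaxial stress, so epsilon = sigma / E.
Convert to SI units:
  sigma = 184.5 MPa = 1.845 × 10⁸ Pa
  E = 201.9 GPa = 2.019 × 10¹¹ Pa
Substitute:
  epsilon = (1.845 × 10⁸) / (2.019 × 10¹¹)
  epsilon = 0.0009138
Final answer: epsilon = 0.0009138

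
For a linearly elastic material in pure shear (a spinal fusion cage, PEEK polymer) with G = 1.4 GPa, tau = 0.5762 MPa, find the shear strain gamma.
Model: a linearly elastic material in pure shear, so tau = G·gamma.
Solve for gamma: gamma = tau / G.
Convert to SI units:
  G = 1.4 GPa = 1.4 × 10⁹ Pa
  tau = 0.5762 MPa = 576200 Pa
Substitute:
  gamma = 576200 / (1.4 × 10⁹)
  gamma = 0.0004116
Final answer: gamma = 0.0004116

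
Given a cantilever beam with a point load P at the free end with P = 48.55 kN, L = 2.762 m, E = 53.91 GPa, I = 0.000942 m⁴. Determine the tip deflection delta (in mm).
Model: a cantilever beam with a point load P at the free end, so delta = (P·L^3) / (3·E·I).
Convert to SI units:
  P = 48.55 kN = 48550 N
  E = 53.91 GPa = 5.391 × 10¹⁰ Pa
Substitute:
  delta = (48550 × 2.762^3) / (3 × (5.391 × 10¹⁰) × 0.000942)
  delta = 0.006715 m
Convert: delta = 0.006715 m = 6.715 mm
Final answer: delta = 6.715 mm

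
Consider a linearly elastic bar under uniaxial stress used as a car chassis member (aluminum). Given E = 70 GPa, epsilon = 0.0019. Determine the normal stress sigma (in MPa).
Model: a linearly elastic bar under uniaxial stress, so sigma = E·epsilon.
Convert to SI units:
  E = 70 GPa = 7 × 10¹⁰ Pa
Substitute:
  sigma = (7 × 10¹⁰) × 0.0019
  sigma = 1.33 × 10⁸ Pa
Convert: sigma = 1.33 × 10⁸ Pa = 133 MPa
Final answer: sigma = 133 MPa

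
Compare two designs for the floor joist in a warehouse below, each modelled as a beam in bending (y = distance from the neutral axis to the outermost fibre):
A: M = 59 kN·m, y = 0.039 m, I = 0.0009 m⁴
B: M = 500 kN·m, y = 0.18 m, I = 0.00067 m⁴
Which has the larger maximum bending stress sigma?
Model: a beam in bending (y = distance from the neutral axis to the outermost fibre), so sigma = (M·y) / I (SI units).
  A: sigma = (59000 × 0.039) / 0.0009 = 2.557 × 10⁶ Pa = 2.557 MPa
  B: sigma = (500000 × 0.18) / 0.00067 = 1.343 × 10⁸ Pa = 134.3 MPa
134.3 MPa > 2.557 MPa, so B is larger.
Final answer: B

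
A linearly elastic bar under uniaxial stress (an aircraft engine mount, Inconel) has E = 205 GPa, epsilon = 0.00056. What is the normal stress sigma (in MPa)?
Model: a linearly elastic bar under uniaxial stress, so sigma = E·epsilon.
Convert to SI units:
  E = 205 GPa = 2.05 × 10¹¹ Pa
Substitute:
  sigma = (2.05 × 10¹¹) × 0.00056
  sigma = 1.148 × 10⁸ Pa
Convert: sigma = 1.148 × 10⁸ Pa = 114.8 MPa
Final answer: sigma = 114.8 MPa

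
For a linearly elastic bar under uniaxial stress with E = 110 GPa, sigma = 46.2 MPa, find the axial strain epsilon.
Model: a linearly elastic bar under uniaxial stress, so sigma = E·epsilon.
Solve for epsilon: epsilon = sigma / E.
Convert to SI units:
  E = 110 GPa = 1.1 × 10¹¹ Pa
  sigma = 46.2 MPa = 4.62 × 10⁷ Pa
Substitute:
  epsilon = (4.62 × 10⁷) / (1.1 × 10¹¹)
  epsilon = 0.00042
Final answer: epsilon = 0.00042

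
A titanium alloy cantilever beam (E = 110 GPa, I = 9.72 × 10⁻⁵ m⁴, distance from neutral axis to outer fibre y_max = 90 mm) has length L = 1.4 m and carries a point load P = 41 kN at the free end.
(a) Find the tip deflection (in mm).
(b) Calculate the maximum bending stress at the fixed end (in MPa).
(a) Tip deflection of a cantilever with an end point load: δ = P·L^3 / (3·E·I). Convert P = 41 kN = 41000 N, E = 110 GPa = 1.1 × 10¹¹ Pa.
  δ = (41000 × 1.4^3) / (3 × (1.1 × 10¹¹) × (9.72 × 10⁻⁵)) = 0.003507 m = 3.507 mm
(b) Maximum bending moment at the fixed end: M = P·L = 41000 × 1.4 = 57400 N·m. Convert y_max = 90 mm = 0.09 m.
  σ = M·y_max / I = (57400 × 0.09) / (9.72 × 10⁻⁵) = 5.315 × 10⁷ Pa = 53.15 MPa
Final answer: (a) δ = 3.507 mm, (b) σ = 53.15 MPa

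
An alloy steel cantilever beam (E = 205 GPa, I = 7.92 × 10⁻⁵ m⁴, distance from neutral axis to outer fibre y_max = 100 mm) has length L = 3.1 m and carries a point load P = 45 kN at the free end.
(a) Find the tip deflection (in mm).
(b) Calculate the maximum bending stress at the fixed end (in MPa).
(a) Tip deflection of a cantilever with an end point load: δ = P·L^3 / (3·E·I). Convert P = 45 kN = 45000 N, E = 205 GPa = 2.05 × 10¹¹ Pa.
  δ = (45000 × 3.1^3) / (3 × (2.05 × 10¹¹) × (7.92 × 10⁻⁵)) = 0.02752 m = 27.52 mm
(b) Maximum bending moment at the fixed end: M = P·L = 45000 × 3.1 = 139500 N·m. Convert y_max = 100 mm = 0.1 m.
  σ = M·y_max / I = (139500 × 0.1) / (7.92 × 10⁻⁵) = 1.761 × 10⁸ Pa = 176.1 MPa
Final answer: (a) δ = 27.52 mm, (b) σ = 176.1 MPa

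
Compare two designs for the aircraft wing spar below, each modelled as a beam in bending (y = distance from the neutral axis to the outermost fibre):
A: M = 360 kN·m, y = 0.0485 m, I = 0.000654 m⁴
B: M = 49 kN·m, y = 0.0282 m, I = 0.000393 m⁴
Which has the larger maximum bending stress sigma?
Model: a beam in bending (y = distance from the neutral axis to the outermost fibre), so sigma = (M·y) / I (SI units).
  A: sigma = (360000 × 0.0485) / 0.000654 = 2.67 × 10⁷ Pa = 26.7 MPa
  B: sigma = (49000 × 0.0282) / 0.000393 = 3.516 × 10⁶ Pa = 3.516 MPa
26.7 MPa > 3.516 MPa, so A is larger.
Final answer: A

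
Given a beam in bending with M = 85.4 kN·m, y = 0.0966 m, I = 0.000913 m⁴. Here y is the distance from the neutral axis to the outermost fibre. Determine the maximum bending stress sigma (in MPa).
Model: a beam in bending, so sigma = (M·y) / I.
Convert to SI units:
  M = 85.4 kN·m = 85400 N·m
Substitute:
  sigma = (85400 × 0.0966) / 0.000913
  sigma = 9.036 × 10⁶ Pa
Convert: sigma = 9.036 × 10⁶ Pa = 9.036 MPa
Final answer: sigma = 9.036 MPa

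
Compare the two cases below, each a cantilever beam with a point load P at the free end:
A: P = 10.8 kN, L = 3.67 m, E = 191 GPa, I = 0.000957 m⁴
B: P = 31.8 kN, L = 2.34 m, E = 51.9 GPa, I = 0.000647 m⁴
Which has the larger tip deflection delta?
Model: a cantilever beam with a point load P at the free end, so delta = (P·L^3) / (3·E·I) (SI units).
  A: delta = (10800 × 3.67^3) / (3 × (1.91 × 10¹¹) × 0.000957) = 0.0009735 m = 0.9735 mm
  B: delta = (31800 × 2.34^3) / (3 × (5.19 × 10¹⁰) × 0.000647) = 0.004045 m = 4.045 mm
4.045 mm > 0.9735 mm, so B is larger.
Final answer: B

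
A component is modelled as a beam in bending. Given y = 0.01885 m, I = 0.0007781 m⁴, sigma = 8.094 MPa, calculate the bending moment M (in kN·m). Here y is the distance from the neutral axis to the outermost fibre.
Model: a beam in bending, so sigma = (M·y) / I.
Solve for M: M = (sigma·I) / y.
Convert to SI units:
  sigma = 8.094 MPa = 8.094 × 10⁶ Pa
Substitute:
  M = ((8.094 × 10⁶) × 0.0007781) / 0.01885
  M = 334100 N·m
Convert: M = 334100 N·m = 334.1 kN·m
Final answer: M = 334.1 kN·m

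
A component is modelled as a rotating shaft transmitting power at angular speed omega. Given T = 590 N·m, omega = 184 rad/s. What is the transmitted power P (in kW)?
Model: a rotating shaft transmitting power at angular speed omega, so P = T·omega.
Substitute:
  P = 590 × 184
  P = 108600 W
Convert: P = 108600 W = 108.6 kW
Final answer: P = 108.6 kW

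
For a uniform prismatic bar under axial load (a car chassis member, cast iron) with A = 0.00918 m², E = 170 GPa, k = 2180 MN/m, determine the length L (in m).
Model: a uniform prismatic bar under axial load, so k = (A·E) / L.
Solve for L: L = (A·E) / k.
Convert to SI units:
  E = 170 GPa = 1.7 × 10¹¹ Pa
  k = 2180 MN/m = 2.18 × 10⁹ N/m
Substitute:
  L = (0.00918 × (1.7 × 10¹¹)) / (2.18 × 10⁹)
  L = 0.7159 m
Final answer: L = 0.7159 m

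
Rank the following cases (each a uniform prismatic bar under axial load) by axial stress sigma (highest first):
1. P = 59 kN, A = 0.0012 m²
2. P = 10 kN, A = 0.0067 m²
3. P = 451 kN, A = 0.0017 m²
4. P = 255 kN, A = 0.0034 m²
Model: a uniform prismatic bar under axial load, so sigma = P / A (SI units).
  Case 1: sigma = 59000 / 0.0012 = 4.917 × 10⁷ Pa = 49.17 MPa
  Case 2: sigma = 10000 / 0.0067 = 1.493 × 10⁶ Pa = 1.493 MPa
  Case 3: sigma = 451000 / 0.0017 = 2.653 × 10⁸ Pa = 265.3 MPa
  Case 4: sigma = 255000 / 0.0034 = 7.5 × 10⁷ Pa = 75 MPa
Ordering: 265.3 MPa (case 3) > 75 MPa (case 4) > 49.17 MPa (case 1) > 1.493 MPa (case 2)
Final answer: 3, 4, 1, 2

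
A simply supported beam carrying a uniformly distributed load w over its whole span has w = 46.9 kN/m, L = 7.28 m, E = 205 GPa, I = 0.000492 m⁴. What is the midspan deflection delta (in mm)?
Model: a simply supported beam carrying a uniformly distributed load w over its whole span, so delta = (5·w·L^4) / (384·E·I).
Convert to SI units:
  w = 46.9 kN/m = 46900 N/m
  E = 205 GPa = 2.05 × 10¹¹ Pa
Substitute:
  delta = (5 × 46900 × 7.28^4) / (384 × (2.05 × 10¹¹) × 0.000492)
  delta = 0.01701 m
Convert: delta = 0.01701 m = 17.01 mm
Final answer: delta = 17.01 mm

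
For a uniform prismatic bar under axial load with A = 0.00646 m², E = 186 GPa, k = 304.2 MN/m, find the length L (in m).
Model: a uniform prismatic bar under axial load, so k = (A·E) / L.
Solve for L: L = (A·E) / k.
Convert to SI units:
  E = 186 GPa = 1.86 × 10¹¹ Pa
  k = 304.2 MN/m = 3.042 × 10⁸ N/m
Substitute:
  L = (0.00646 × (1.86 × 10¹¹)) / (3.042 × 10⁸)
  L = 3.95 m
Final answer: L = 3.95 m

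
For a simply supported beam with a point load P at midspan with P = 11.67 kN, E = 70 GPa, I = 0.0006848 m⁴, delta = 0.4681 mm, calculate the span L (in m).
Model: a simply supported beam with a point load P at midspan, so delta = (P·L^3) / (48·E·I).
Solve for L: L = ((48·delta·E·I) / P)^(1/3).
Convert to SI units:
  P = 11.67 kN = 11670 N
  E = 70 GPa = 7 × 10¹⁰ Pa
  delta = 0.4681 mm = 0.0004681 m
Substitute:
  L = ((48 × 0.0004681 × (7 × 10¹⁰) × 0.0006848) / 11670)^(1/3)
  L = 4.519 m
Final answer: L = 4.519 m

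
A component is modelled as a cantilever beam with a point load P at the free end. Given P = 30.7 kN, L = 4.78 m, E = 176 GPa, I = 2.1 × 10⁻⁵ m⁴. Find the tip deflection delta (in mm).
Model: a cantilever beam with a point load P at the free end, so delta = (P·L^3) / (3·E·I).
Convert to SI units:
  P = 30.7 kN = 30700 N
  E = 176 GPa = 1.76 × 10¹¹ Pa
Substitute:
  delta = (30700 × 4.78^3) / (3 × (1.76 × 10¹¹) × (2.1 × 10⁻⁵))
  delta = 0.3024 m
Convert: delta = 0.3024 m = 302.4 mm
Final answer: delta = 302.4 mm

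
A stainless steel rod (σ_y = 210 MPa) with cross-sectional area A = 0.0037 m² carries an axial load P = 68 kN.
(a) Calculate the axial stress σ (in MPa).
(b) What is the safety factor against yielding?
(a) Axial stress σ = P/A. Convert P = 68 kN = 68000 N.
  σ = 68000 / 0.0037 = 1.838 × 10⁷ Pa = 18.38 MPa
(b) Safety factor SF = σ_y/σ = 210 / 18.38 = 11.43
Final answer: (a) σ = 18.38 MPa, (b) SF = 11.43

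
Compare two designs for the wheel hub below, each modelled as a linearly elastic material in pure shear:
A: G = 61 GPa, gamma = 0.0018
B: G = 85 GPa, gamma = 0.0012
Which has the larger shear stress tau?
Model: a linearly elastic material in pure shear, so tau = G·gamma (SI units).
  A: tau = (6.1 × 10¹⁰) × 0.0018 = 1.098 × 10⁸ Pa = 109.8 MPa
  B: tau = (8.5 × 10¹⁰) × 0.0012 = 1.02 × 10⁸ Pa = 102 MPa
109.8 MPa > 102 MPa, so A is larger.
Final answer: A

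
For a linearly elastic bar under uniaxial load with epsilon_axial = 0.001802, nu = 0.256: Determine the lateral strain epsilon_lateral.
Model: a linearly elastic bar under uniaxial load, so epsilon_lateral = -nu·epsilon_axial.
Substitute:
  epsilon_lateral = -(0.256 × 0.001802)
  epsilon_lateral = -0.0004613
Final answer: epsilon_lateral = -0.0004613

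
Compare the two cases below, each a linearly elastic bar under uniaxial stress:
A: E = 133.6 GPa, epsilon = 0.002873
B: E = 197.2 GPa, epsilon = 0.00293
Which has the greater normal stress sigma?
Model: a linearly elastic bar under uniaxial stress, so sigma = E·epsilon (SI units).
  A: sigma = (1.336 × 10¹¹) × 0.002873 = 3.838 × 10⁸ Pa = 383.8 MPa
  B: sigma = (1.972 × 10¹¹) × 0.00293 = 5.778 × 10⁸ Pa = 577.8 MPa
577.8 MPa > 383.8 MPa, so B is larger.
Final answer: B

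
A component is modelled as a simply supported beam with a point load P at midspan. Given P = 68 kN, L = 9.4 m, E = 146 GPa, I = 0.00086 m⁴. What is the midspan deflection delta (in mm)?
Model: a simply supported beam with a point load P at midspan, so delta = (P·L^3) / (48·E·I).
Convert to SI units:
  P = 68 kN = 68000 N
  E = 146 GPa = 1.46 × 10¹¹ Pa
Substitute:
  delta = (68000 × 9.4^3) / (48 × (1.46 × 10¹¹) × 0.00086)
  delta = 0.009371 m
Convert: delta = 0.009371 m = 9.371 mm
Final answer: delta = 9.371 mm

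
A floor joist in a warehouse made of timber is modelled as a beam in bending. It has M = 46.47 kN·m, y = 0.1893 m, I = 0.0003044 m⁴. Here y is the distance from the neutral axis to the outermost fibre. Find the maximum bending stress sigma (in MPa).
Model: a beam in bending, so sigma = (M·y) / I.
Convert to SI units:
  M = 46.47 kN·m = 46470 N·m
Substitute:
  sigma = (46470 × 0.1893) / 0.0003044
  sigma = 2.89 × 10⁷ Pa
Convert: sigma = 2.89 × 10⁷ Pa = 28.9 MPa
Final answer: sigma = 28.9 MPa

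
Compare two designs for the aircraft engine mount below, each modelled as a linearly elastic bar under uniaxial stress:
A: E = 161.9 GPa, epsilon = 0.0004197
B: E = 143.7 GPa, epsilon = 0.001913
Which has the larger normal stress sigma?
Model: a linearly elastic bar under uniaxial stress, so sigma = E·epsilon (SI units).
  A: sigma = (1.619 × 10¹¹) × 0.0004197 = 6.795 × 10⁷ Pa = 67.95 MPa
  B: sigma = (1.437 × 10¹¹) × 0.001913 = 2.749 × 10⁸ Pa = 274.9 MPa
274.9 MPa > 67.95 MPa, so B is larger.
Final answer: B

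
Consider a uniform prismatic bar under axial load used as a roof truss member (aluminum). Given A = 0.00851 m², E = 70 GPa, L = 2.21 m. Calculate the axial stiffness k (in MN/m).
Model: a uniform prismatic bar under axial load, so k = (A·E) / L.
Convert to SI units:
  E = 70 GPa = 7 × 10¹⁰ Pa
Substitute:
  k = (0.00851 × (7 × 10¹⁰)) / 2.21
  k = 2.695 × 10⁸ N/m
Convert: k = 2.695 × 10⁸ N/m = 269.5 MN/m
Final answer: k = 269.5 MN/m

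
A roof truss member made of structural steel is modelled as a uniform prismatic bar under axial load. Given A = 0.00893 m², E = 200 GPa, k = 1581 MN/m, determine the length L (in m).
Model: a uniform prismatic bar under axial load, so k = (A·E) / L.
Solve for L: L = (A·E) / k.
Convert to SI units:
  E = 200 GPa = 2 × 10¹¹ Pa
  k = 1581 MN/m = 1.581 × 10⁹ N/m
Substitute:
  L = (0.00893 × (2 × 10¹¹)) / (1.581 × 10⁹)
  L = 1.13 m
Final answer: L = 1.13 m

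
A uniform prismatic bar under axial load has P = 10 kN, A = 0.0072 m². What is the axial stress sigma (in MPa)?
Model: a uniform prismatic bar under axial load, so sigma = P / A.
Convert to SI units:
  P = 10 kN = 10000 N
Substitute:
  sigma = 10000 / 0.0072
  sigma = 1.389 × 10⁶ Pa
Convert: sigma = 1.389 × 10⁶ Pa = 1.389 MPa
Final answer: sigma = 1.389 MPa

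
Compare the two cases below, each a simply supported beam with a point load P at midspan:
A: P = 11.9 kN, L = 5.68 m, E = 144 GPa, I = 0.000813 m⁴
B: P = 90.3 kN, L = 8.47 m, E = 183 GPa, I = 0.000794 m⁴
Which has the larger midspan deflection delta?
Model: a simply supported beam with a point load P at midspan, so delta = (P·L^3) / (48·E·I) (SI units).
  A: delta = (11900 × 5.68^3) / (48 × (1.44 × 10¹¹) × 0.000813) = 0.0003881 m = 0.3881 mm
  B: delta = (90300 × 8.47^3) / (48 × (1.83 × 10¹¹) × 0.000794) = 0.007867 m = 7.867 mm
7.867 mm > 0.3881 mm, so B is larger.
Final answer: B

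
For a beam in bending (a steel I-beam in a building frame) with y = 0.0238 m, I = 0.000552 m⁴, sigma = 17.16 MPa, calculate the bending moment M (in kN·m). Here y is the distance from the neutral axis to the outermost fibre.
Model: a beam in bending, so sigma = (M·y) / I.
Solve for M: M = (sigma·I) / y.
Convert to SI units:
  sigma = 17.16 MPa = 1.716 × 10⁷ Pa
Substitute:
  M = ((1.716 × 10⁷) × 0.000552) / 0.0238
  M = 398000 N·m
Convert: M = 398000 N·m = 398 kN·m
Final answer: M = 398 kN·m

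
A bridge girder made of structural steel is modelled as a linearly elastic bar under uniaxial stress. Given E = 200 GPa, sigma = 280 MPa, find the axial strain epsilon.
Model: a linearly elastic bar under uniaxial stress, so sigma = E·epsilon.
Solve for epsilon: epsilon = sigma / E.
Convert to SI units:
  E = 200 GPa = 2 × 10¹¹ Pa
  sigma = 280 MPa = 2.8 × 10⁸ Pa
Substitute:
  epsilon = (2.8 × 10⁸) / (2 × 10¹¹)
  epsilon = 0.0014
Final answer: epsilon = 0.0014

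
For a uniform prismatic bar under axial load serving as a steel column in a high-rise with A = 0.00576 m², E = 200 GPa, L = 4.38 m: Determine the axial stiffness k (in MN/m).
Model: a uniform prismatic bar under axial load, so k = (A·E) / L.
Convert to SI units:
  E = 200 GPa = 2 × 10¹¹ Pa
Substitute:
  k = (0.00576 × (2 × 10¹¹)) / 4.38
  k = 2.63 × 10⁸ N/m
Convert: k = 2.63 × 10⁸ N/m = 263 MN/m
Final answer: k = 263 MN/m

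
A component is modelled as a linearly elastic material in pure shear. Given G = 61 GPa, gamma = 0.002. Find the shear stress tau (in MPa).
Model: a linearly elastic material in pure shear, so tau = G·gamma.
Convert to SI units:
  G = 61 GPa = 6.1 × 10¹⁰ Pa
Substitute:
  tau = (6.1 × 10¹⁰) × 0.002
  tau = 1.22 × 10⁸ Pa
Convert: tau = 1.22 × 10⁸ Pa = 122 MPa
Final answer: tau = 122 MPa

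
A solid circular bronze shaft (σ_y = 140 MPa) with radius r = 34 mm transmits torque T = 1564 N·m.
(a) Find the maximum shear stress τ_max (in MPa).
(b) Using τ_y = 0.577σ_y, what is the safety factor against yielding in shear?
(a) For a solid circular shaft, τ_max = T·r/J with J = π·r^4/2, i.e. τ_max = 2·T / (π·r^3). Convert r = 34 mm = 0.034 m.
  τ_max = (2 × 1564) / (π × 0.034^3) = 2.533 × 10⁷ Pa = 25.33 MPa
(b) τ_y = 0.577 × 140 = 80.78 MPa
  SF = τ_y/τ_max = 80.78 / 25.33 = 3.189
Final answer: (a) τ_max = 25.33 MPa, (b) SF = 3.189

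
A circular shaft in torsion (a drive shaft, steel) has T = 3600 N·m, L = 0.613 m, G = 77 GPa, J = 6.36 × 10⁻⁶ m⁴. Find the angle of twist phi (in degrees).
Model: a circular shaft in torsion, so phi = (T·L) / (G·J).
Convert to SI units:
  G = 77 GPa = 7.7 × 10¹⁰ Pa
Substitute:
  phi = (3600 × 0.613) / ((7.7 × 10¹⁰) × (6.36 × 10⁻⁶))
  phi = 0.004506 rad
Convert to degrees: phi = 0.004506 × 180/π = 0.2582°
Final answer: phi = 0.2582°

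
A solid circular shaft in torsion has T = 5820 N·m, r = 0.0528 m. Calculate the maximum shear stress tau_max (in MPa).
Model: a solid circular shaft in torsion, so tau_max = (2·T) / (π·r^3).
Substitute:
  tau_max = (2 × 5820) / (π × 0.0528^3)
  tau_max = 2.517 × 10⁷ Pa
Convert: tau_max = 2.517 × 10⁷ Pa = 25.17 MPa
Final answer: tau_max = 25.17 MPa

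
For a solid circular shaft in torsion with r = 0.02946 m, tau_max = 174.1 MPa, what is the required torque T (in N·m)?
Model: a solid circular shaft in torsion, so tau_max = (2·T) / (π·r^3).
Solve for T: T = (π·tau_max·r^3) / 2.
Convert to SI units:
  tau_max = 174.1 MPa = 1.741 × 10⁸ Pa
Substitute:
  T = (π × (1.741 × 10⁸) × 0.02946^3) / 2
  T = 6992 N·m
Final answer: T = 6992 N·m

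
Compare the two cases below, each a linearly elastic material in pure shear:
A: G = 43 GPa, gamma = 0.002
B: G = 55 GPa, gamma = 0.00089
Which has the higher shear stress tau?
Model: a linearly elastic material in pure shear, so tau = G·gamma (SI units).
  A: tau = (4.3 × 10¹⁰) × 0.002 = 8.6 × 10⁷ Pa = 86 MPa
  B: tau = (5.5 × 10¹⁰) × 0.00089 = 4.895 × 10⁷ Pa = 48.95 MPa
86 MPa > 48.95 MPa, so A is larger.
Final answer: A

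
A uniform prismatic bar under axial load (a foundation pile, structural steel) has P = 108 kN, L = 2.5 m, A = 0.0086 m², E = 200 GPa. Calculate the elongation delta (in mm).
Model: a uniform prismatic bar under axial load, so delta = (P·L) / (A·E).
Convert to SI units:
  P = 108 kN = 108000 N
  E = 200 GPa = 2 × 10¹¹ Pa
Substitute:
  delta = (108000 × 2.5) / (0.0086 × (2 × 10¹¹))
  delta = 0.000157 m
Convert: delta = 0.000157 m = 0.157 mm
Final answer: delta = 0.157 mm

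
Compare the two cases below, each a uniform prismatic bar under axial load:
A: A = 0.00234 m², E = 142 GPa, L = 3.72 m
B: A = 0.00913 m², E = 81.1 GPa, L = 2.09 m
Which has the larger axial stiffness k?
Model: a uniform prismatic bar under axial load, so k = (A·E) / L (SI units).
  A: k = (0.00234 × (1.42 × 10¹¹)) / 3.72 = 8.932 × 10⁷ N/m = 89.32 MN/m
  B: k = (0.00913 × (8.11 × 10¹⁰)) / 2.09 = 3.543 × 10⁸ N/m = 354.3 MN/m
354.3 MN/m > 89.32 MN/m, so B is larger.
Final answer: B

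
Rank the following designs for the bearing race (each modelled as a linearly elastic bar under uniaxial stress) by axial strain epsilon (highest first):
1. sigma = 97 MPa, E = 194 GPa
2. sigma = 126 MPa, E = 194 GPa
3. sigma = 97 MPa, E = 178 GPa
Model: a linearly elastic bar under uniaxial stress, so epsilon = sigma / E (SI units).
  Case 1: epsilon = (9.7 × 10⁷) / (1.94 × 10¹¹) = 0.0005
  Case 2: epsilon = (1.26 × 10⁸) / (1.94 × 10¹¹) = 0.0006495
  Case 3: epsilon = (9.7 × 10⁷) / (1.78 × 10¹¹) = 0.0005449
Ordering: 0.0006495 (case 2) > 0.0005449 (case 3) > 0.0005 (case 1)
Final answer: 2, 3, 1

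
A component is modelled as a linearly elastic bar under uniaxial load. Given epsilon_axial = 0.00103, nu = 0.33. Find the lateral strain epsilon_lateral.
Model: a linearly elastic bar under uniaxial load, so epsilon_lateral = -nu·epsilon_axial.
Substitute:
  epsilon_lateral = -(0.33 × 0.00103)
  epsilon_lateral = -0.0003399
Final answer: epsilon_lateral = -0.0003399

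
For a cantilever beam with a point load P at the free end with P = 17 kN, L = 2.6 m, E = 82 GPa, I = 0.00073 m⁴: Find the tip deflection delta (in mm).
Model: a cantilever beam with a point load P at the free end, so delta = (P·L^3) / (3·E·I).
Convert to SI units:
  P = 17 kN = 17000 N
  E = 82 GPa = 8.2 × 10¹⁰ Pa
Substitute:
  delta = (17000 × 2.6^3) / (3 × (8.2 × 10¹⁰) × 0.00073)
  delta = 0.001664 m
Convert: delta = 0.001664 m = 1.664 mm
Final answer: delta = 1.664 mm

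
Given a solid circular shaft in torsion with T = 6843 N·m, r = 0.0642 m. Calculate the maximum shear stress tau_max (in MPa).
Model: a solid circular shaft in torsion, so tau_max = (2·T) / (π·r^3).
Substitute:
  tau_max = (2 × 6843) / (π × 0.0642^3)
  tau_max = 1.646 × 10⁷ Pa
Convert: tau_max = 1.646 × 10⁷ Pa = 16.46 MPa
Final answer: tau_max = 16.46 MPa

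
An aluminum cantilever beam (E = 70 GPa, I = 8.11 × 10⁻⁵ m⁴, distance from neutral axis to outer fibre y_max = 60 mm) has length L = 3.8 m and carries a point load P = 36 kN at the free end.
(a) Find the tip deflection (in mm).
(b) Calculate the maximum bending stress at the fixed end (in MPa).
(a) Tip deflection of a cantilever with an end point load: δ = P·L^3 / (3·E·I). Convert P = 36 kN = 36000 N, E = 70 GPa = 7 × 10¹⁰ Pa.
  δ = (36000 × 3.8^3) / (3 × (7 × 10¹⁰) × (8.11 × 10⁻⁵)) = 0.116 m = 116 mm
(b) Maximum bending moment at the fixed end: M = P·L = 36000 × 3.8 = 136800 N·m. Convert y_max = 60 mm = 0.06 m.
  σ = M·y_max / I = (136800 × 0.06) / (8.11 × 10⁻⁵) = 1.012 × 10⁸ Pa = 101.2 MPa
Final answer: (a) δ = 116 mm, (b) σ = 101.2 MPa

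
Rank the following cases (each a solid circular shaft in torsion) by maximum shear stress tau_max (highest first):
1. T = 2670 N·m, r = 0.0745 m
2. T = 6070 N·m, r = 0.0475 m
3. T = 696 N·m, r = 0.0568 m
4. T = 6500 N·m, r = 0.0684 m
Model: a solid circular shaft in torsion, so tau_max = (2·T) / (π·r^3) (SI units).
  Case 1: tau_max = (2 × 2670) / (π × 0.0745^3) = 4.111 × 10⁶ Pa = 4.111 MPa
  Case 2: tau_max = (2 × 6070) / (π × 0.0475^3) = 3.606 × 10⁷ Pa = 36.06 MPa
  Case 3: tau_max = (2 × 696) / (π × 0.0568^3) = 2.418 × 10⁶ Pa = 2.418 MPa
  Case 4: tau_max = (2 × 6500) / (π × 0.0684^3) = 1.293 × 10⁷ Pa = 12.93 MPa
Ordering: 36.06 MPa (case 2) > 12.93 MPa (case 4) > 4.111 MPa (case 1) > 2.418 MPa (case 3)
Final answer: 2, 4, 1, 3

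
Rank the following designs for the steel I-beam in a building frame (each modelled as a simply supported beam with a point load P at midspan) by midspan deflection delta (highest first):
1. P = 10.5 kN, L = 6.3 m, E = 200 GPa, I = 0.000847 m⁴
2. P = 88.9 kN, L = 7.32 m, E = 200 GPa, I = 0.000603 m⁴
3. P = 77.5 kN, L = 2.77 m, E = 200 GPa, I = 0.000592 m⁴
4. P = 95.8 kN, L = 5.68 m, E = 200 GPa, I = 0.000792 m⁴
Model: a simply supported beam with a point load P at midspan, so delta = (P·L^3) / (48·E·I) (SI units).
  Case 1: delta = (10500 × 6.3^3) / (48 × (2 × 10¹¹) × 0.000847) = 0.0003229 m = 0.3229 mm
  Case 2: delta = (88900 × 7.32^3) / (48 × (2 × 10¹¹) × 0.000603) = 0.006023 m = 6.023 mm
  Case 3: delta = (77500 × 2.77^3) / (48 × (2 × 10¹¹) × 0.000592) = 0.0002898 m = 0.2898 mm
  Case 4: delta = (95800 × 5.68^3) / (48 × (2 × 10¹¹) × 0.000792) = 0.002309 m = 2.309 mm
Ordering: 6.023 mm (case 2) > 2.309 mm (case 4) > 0.3229 mm (case 1) > 0.2898 mm (case 3)
Final answer: 2, 4, 1, 3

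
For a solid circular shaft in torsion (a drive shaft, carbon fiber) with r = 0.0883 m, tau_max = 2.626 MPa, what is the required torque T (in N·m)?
Model: a solid circular shaft in torsion, so tau_max = (2·T) / (π·r^3).
Solve for T: T = (π·tau_max·r^3) / 2.
Convert to SI units:
  tau_max = 2.626 MPa = 2.626 × 10⁶ Pa
Substitute:
  T = (π × (2.626 × 10⁶) × 0.0883^3) / 2
  T = 2840 N·m
Final answer: T = 2840 N·m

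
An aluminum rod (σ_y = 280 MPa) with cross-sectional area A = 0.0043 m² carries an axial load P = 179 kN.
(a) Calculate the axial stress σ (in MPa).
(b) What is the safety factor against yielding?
(a) Axial stress σ = P/A. Convert P = 179 kN = 179000 N.
  σ = 179000 / 0.0043 = 4.163 × 10⁷ Pa = 41.63 MPa
(b) Safety factor SF = σ_y/σ = 280 / 41.63 = 6.726
Final answer: (a) σ = 41.63 MPa, (b) SF = 6.726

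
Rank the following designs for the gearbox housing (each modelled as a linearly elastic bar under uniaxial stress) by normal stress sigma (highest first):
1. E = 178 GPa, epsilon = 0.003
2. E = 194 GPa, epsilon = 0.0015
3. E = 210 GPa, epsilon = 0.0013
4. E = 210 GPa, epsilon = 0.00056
Model: a linearly elastic bar under uniaxial stress, so sigma = E·epsilon (SI units).
  Case 1: sigma = (1.78 × 10¹¹) × 0.003 = 5.34 × 10⁸ Pa = 534 MPa
  Case 2: sigma = (1.94 × 10¹¹) × 0.0015 = 2.91 × 10⁸ Pa = 291 MPa
  Case 3: sigma = (2.1 × 10¹¹) × 0.0013 = 2.73 × 10⁸ Pa = 273 MPa
  Case 4: sigma = (2.1 × 10¹¹) × 0.00056 = 1.176 × 10⁸ Pa = 117.6 MPa
Ordering: 534 MPa (case 1) > 291 MPa (case 2) > 273 MPa (case 3) > 117.6 MPa (case 4)
Final answer: 1, 2, 3, 4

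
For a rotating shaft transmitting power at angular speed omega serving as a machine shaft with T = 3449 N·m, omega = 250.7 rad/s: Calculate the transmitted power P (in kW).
Model: a rotating shaft transmitting power at angular speed omega, so P = T·omega.
Substitute:
  P = 3449 × 250.7
  P = 864700 W
Convert: P = 864700 W = 864.7 kW
Final answer: P = 864.7 kW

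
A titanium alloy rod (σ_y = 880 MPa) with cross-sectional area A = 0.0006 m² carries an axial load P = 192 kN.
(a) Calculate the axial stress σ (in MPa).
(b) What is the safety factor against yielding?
(a) Axial stress σ = P/A. Convert P = 192 kN = 192000 N.
  σ = 192000 / 0.0006 = 3.2 × 10⁸ Pa = 320 MPa
(b) Safety factor SF = σ_y/σ = 880 / 320 = 2.75
Final answer: (a) σ = 320 MPa, (b) SF = 2.75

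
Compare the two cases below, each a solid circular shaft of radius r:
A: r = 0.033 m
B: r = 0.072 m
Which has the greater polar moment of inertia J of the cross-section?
Model: a solid circular shaft of radius r, so J = (π·r^4) / 2 (SI units).
  A: J = (π × 0.033^4) / 2 = 1.863 × 10⁻⁶ m⁴
  B: J = (π × 0.072^4) / 2 = 4.221 × 10⁻⁵ m⁴
4.221 × 10⁻⁵ m⁴ > 1.863 × 10⁻⁶ m⁴, so B is larger.
Final answer: B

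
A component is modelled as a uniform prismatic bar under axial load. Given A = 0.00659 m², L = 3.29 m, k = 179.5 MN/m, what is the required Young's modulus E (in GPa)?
Model: a uniform prismatic bar under axial load, so k = (A·E) / L.
Solve for E: E = (k·L) / A.
Convert to SI units:
  k = 179.5 MN/m = 1.795 × 10⁸ N/m
Substitute:
  E = ((1.795 × 10⁸) × 3.29) / 0.00659
  E = 8.961 × 10¹⁰ Pa
Convert: E = 8.961 × 10¹⁰ Pa = 89.61 GPa
Final answer: E = 89.61 GPa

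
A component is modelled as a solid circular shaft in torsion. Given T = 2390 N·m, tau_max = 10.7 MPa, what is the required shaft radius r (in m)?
Model: a solid circular shaft in torsion, so tau_max = (2·T) / (π·r^3).
Solve for r: r = ((2·T) / (π·tau_max))^(1/3).
Convert to SI units:
  tau_max = 10.7 MPa = 1.07 × 10⁷ Pa
Substitute:
  r = ((2 × 2390) / (π × (1.07 × 10⁷)))^(1/3)
  r = 0.0522 m
Final answer: r = 0.0522 m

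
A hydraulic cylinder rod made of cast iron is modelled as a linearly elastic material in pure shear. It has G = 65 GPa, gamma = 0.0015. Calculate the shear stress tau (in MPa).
Model: a linearly elastic material in pure shear, so tau = G·gamma.
Convert to SI units:
  G = 65 GPa = 6.5 × 10¹⁰ Pa
Substitute:
  tau = (6.5 × 10¹⁰) × 0.0015
  tau = 9.75 × 10⁷ Pa
Convert: tau = 9.75 × 10⁷ Pa = 97.5 MPa
Final answer: tau = 97.5 MPa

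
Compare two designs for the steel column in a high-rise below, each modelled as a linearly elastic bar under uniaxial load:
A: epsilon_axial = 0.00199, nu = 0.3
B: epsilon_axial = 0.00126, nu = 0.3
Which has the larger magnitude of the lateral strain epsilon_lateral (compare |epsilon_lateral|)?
Model: a linearly elastic bar under uniaxial load, so epsilon_lateral = -nu·epsilon_axial (SI units).
  A: epsilon_lateral = -(0.3 × 0.00199) = -0.000597
  B: epsilon_lateral = -(0.3 × 0.00126) = -0.000378
|epsilon_lateral|: A = 0.000597, B = 0.000378, so A is larger in magnitude.
Final answer: A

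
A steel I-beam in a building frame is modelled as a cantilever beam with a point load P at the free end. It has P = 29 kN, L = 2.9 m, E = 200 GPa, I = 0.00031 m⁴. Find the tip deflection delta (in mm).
Model: a cantilever beam with a point load P at the free end, so delta = (P·L^3) / (3·E·I).
Convert to SI units:
  P = 29 kN = 29000 N
  E = 200 GPa = 2 × 10¹¹ Pa
Substitute:
  delta = (29000 × 2.9^3) / (3 × (2 × 10¹¹) × 0.00031)
  delta = 0.003803 m
Convert: delta = 0.003803 m = 3.803 mm
Final answer: delta = 3.803 mm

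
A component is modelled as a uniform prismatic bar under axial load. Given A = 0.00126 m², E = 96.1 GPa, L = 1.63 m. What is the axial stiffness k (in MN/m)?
Model: a uniform prismatic bar under axial load, so k = (A·E) / L.
Convert to SI units:
  E = 96.1 GPa = 9.61 × 10¹⁰ Pa
Substitute:
  k = (0.00126 × (9.61 × 10¹⁰)) / 1.63
  k = 7.429 × 10⁷ N/m
Convert: k = 7.429 × 10⁷ N/m = 74.29 MN/m
Final answer: k = 74.29 MN/m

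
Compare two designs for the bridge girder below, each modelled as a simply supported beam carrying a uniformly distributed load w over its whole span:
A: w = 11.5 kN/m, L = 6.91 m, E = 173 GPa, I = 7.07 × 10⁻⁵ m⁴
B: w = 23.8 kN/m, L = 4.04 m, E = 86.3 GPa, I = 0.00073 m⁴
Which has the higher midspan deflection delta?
Model: a simply supported beam carrying a uniformly distributed load w over its whole span, so delta = (5·w·L^4) / (384·E·I) (SI units).
  A: delta = (5 × 11500 × 6.91^4) / (384 × (1.73 × 10¹¹) × (7.07 × 10⁻⁵)) = 0.02791 m = 27.91 mm
  B: delta = (5 × 23800 × 4.04^4) / (384 × (8.63 × 10¹⁰) × 0.00073) = 0.00131 m = 1.31 mm
27.91 mm > 1.31 mm, so A is larger.
Final answer: A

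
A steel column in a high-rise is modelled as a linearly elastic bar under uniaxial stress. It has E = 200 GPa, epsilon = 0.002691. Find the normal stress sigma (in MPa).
Model: a linearly elastic bar under uniaxial stress, so sigma = E·epsilon.
Convert to SI units:
  E = 200 GPa = 2 × 10¹¹ Pa
Substitute:
  sigma = (2 × 10¹¹) × 0.002691
  sigma = 5.382 × 10⁸ Pa
Convert: sigma = 5.382 × 10⁸ Pa = 538.2 MPa
Final answer: sigma = 538.2 MPa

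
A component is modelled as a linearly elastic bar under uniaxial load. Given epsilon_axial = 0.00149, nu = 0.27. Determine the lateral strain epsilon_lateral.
Model: a linearly elastic bar under uniaxial load, so epsilon_lateral = -nu·epsilon_axial.
Substitute:
  epsilon_lateral = -(0.27 × 0.00149)
  epsilon_lateral = -0.0004023
Final answer: epsilon_lateral = -0.0004023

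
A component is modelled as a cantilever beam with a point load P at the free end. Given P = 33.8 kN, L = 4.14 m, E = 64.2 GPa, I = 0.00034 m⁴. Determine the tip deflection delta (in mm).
Model: a cantilever beam with a point load P at the free end, so delta = (P·L^3) / (3·E·I).
Convert to SI units:
  P = 33.8 kN = 33800 N
  E = 64.2 GPa = 6.42 × 10¹⁰ Pa
Substitute:
  delta = (33800 × 4.14^3) / (3 × (6.42 × 10¹⁰) × 0.00034)
  delta = 0.03663 m
Convert: delta = 0.03663 m = 36.63 mm
Final answer: delta = 36.63 mm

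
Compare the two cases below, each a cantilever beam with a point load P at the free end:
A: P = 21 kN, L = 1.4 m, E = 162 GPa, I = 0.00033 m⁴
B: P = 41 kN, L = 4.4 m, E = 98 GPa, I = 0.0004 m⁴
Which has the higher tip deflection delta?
Model: a cantilever beam with a point load P at the free end, so delta = (P·L^3) / (3·E·I) (SI units).
  A: delta = (21000 × 1.4^3) / (3 × (1.62 × 10¹¹) × 0.00033) = 0.0003593 m = 0.3593 mm
  B: delta = (41000 × 4.4^3) / (3 × (9.8 × 10¹⁰) × 0.0004) = 0.0297 m = 29.7 mm
29.7 mm > 0.3593 mm, so B is larger.
Final answer: B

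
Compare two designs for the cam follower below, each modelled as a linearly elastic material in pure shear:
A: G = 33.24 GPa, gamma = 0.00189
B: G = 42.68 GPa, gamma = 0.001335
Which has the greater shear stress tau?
Model: a linearly elastic material in pure shear, so tau = G·gamma (SI units).
  A: tau = (3.324 × 10¹⁰) × 0.00189 = 6.282 × 10⁷ Pa = 62.82 MPa
  B: tau = (4.268 × 10¹⁰) × 0.001335 = 5.698 × 10⁷ Pa = 56.98 MPa
62.82 MPa > 56.98 MPa, so A is larger.
Final answer: A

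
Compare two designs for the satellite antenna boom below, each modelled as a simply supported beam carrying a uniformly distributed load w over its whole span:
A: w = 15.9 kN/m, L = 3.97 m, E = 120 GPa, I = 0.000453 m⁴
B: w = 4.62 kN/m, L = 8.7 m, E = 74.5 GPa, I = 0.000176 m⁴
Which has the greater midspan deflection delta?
Model: a simply supported beam carrying a uniformly distributed load w over its whole span, so delta = (5·w·L^4) / (384·E·I) (SI units).
  A: delta = (5 × 15900 × 3.97^4) / (384 × (1.2 × 10¹¹) × 0.000453) = 0.0009461 m = 0.9461 mm
  B: delta = (5 × 4620 × 8.7^4) / (384 × (7.45 × 10¹⁰) × 0.000176) = 0.02628 m = 26.28 mm
26.28 mm > 0.9461 mm, so B is larger.
Final answer: B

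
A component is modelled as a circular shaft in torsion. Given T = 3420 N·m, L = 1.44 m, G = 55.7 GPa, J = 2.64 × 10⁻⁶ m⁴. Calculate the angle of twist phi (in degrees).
Model: a circular shaft in torsion, so phi = (T·L) / (G·J).
Convert to SI units:
  G = 55.7 GPa = 5.57 × 10¹⁰ Pa
Substitute:
  phi = (3420 × 1.44) / ((5.57 × 10¹⁰) × (2.64 × 10⁻⁶))
  phi = 0.03349 rad
Convert to degrees: phi = 0.03349 × 180/π = 1.919°
Final answer: phi = 1.919°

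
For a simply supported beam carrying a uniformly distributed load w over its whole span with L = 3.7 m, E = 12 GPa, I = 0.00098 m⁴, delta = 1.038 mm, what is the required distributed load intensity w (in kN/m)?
Model: a simply supported beam carrying a uniformly distributed load w over its whole span, so delta = (5·w·L^4) / (384·E·I).
Solve for w: w = (384·delta·E·I) / (5·L^4).
Convert to SI units:
  E = 12 GPa = 1.2 × 10¹⁰ Pa
  delta = 1.038 mm = 0.001038 m
Substitute:
  w = (384 × 0.001038 × (1.2 × 10¹⁰) × 0.00098) / (5 × 3.7^4)
  w = 5002 N/m
Convert: w = 5002 N/m = 5.002 kN/m
Final answer: w = 5.002 kN/m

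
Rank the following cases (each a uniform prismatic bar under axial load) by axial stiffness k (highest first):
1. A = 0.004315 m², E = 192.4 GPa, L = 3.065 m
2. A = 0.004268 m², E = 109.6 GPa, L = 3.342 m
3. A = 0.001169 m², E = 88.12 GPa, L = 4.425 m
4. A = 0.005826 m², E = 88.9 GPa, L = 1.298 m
Model: a uniform prismatic bar under axial load, so k = (A·E) / L (SI units).
  Case 1: k = (0.004315 × (1.924 × 10¹¹)) / 3.065 = 2.709 × 10⁸ N/m = 270.9 MN/m
  Case 2: k = (0.004268 × (1.096 × 10¹¹)) / 3.342 = 1.4 × 10⁸ N/m = 140 MN/m
  Case 3: k = (0.001169 × (8.812 × 10¹⁰)) / 4.425 = 2.328 × 10⁷ N/m = 23.28 MN/m
  Case 4: k = (0.005826 × (8.89 × 10¹⁰)) / 1.298 = 3.99 × 10⁸ N/m = 399 MN/m
Ordering: 399 MN/m (case 4) > 270.9 MN/m (case 1) > 140 MN/m (case 2) > 23.28 MN/m (case 3)
Final answer: 4, 1, 2, 3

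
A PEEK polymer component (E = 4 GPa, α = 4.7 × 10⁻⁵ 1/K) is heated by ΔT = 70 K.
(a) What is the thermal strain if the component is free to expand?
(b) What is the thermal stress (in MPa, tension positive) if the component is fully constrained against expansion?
(a) Free thermal strain ε_th = α·ΔT = (4.7 × 10⁻⁵) × 70 = 0.00329
(b) Fully constrained, the expansion is suppressed, so σ = -E·α·ΔT. Convert E = 4 GPa = 4 × 10⁹ Pa.
  σ = -(4 × 10⁹) × (4.7 × 10⁻⁵) × 70 = -1.316 × 10⁷ Pa = -13.16 MPa (compressive)
Final answer: (a) ε_th = 0.00329, (b) σ = -13.16 MPa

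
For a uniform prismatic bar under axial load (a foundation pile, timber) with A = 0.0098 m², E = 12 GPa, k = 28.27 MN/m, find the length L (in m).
Model: a uniform prismatic bar under axial load, so k = (A·E) / L.
Solve for L: L = (A·E) / k.
Convert to SI units:
  E = 12 GPa = 1.2 × 10¹⁰ Pa
  k = 28.27 MN/m = 2.827 × 10⁷ N/m
Substitute:
  L = (0.0098 × (1.2 × 10¹⁰)) / (2.827 × 10⁷)
  L = 4.16 m
Final answer: L = 4.16 m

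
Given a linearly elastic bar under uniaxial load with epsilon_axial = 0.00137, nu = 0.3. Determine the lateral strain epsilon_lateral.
Model: a linearly elastic bar under uniaxial load, so epsilon_lateral = -nu·epsilon_axial.
Substitute:
  epsilon_lateral = -(0.3 × 0.00137)
  epsilon_lateral = -0.000411
Final answer: epsilon_lateral = -0.000411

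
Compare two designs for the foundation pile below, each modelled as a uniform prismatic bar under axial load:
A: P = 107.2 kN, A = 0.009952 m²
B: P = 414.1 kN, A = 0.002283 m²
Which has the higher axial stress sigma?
Model: a uniform prismatic bar under axial load, so sigma = P / A (SI units).
  A: sigma = 107200 / 0.009952 = 1.077 × 10⁷ Pa = 10.77 MPa
  B: sigma = 414100 / 0.002283 = 1.814 × 10⁸ Pa = 181.4 MPa
181.4 MPa > 10.77 MPa, so B is larger.
Final answer: B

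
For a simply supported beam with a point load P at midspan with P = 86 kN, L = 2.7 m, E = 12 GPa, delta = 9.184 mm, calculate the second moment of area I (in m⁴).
Model: a simply supported beam with a point load P at midspan, so delta = (P·L^3) / (48·E·I).
Solve for I: I = (P·L^3) / (48·delta·E).
Convert to SI units:
  P = 86 kN = 86000 N
  E = 12 GPa = 1.2 × 10¹⁰ Pa
  delta = 9.184 mm = 0.009184 m
Substitute:
  I = (86000 × 2.7^3) / (48 × 0.009184 × (1.2 × 10¹⁰))
  I = 0.00032 m⁴
Final answer: I = 0.00032 m⁴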